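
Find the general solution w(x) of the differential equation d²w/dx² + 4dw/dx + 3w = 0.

w = C1*exp(-x) + C2*exp(-3*x)

Characteristic equation r² + 4r + 3 = 0 factors as (r + 1)(r + 3) = 0, so r = -1, -3.
Hence w_h = C1*exp(-x) + C2*exp(-3*x).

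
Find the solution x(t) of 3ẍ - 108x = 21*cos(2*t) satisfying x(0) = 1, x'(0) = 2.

Divide through by 3: x'' - 36x = 7*cos(2*t).
Characteristic equation r² - 36 = 0 factors as (r - 6)(r + 6) = 0, so r = 6, -6.
Hence x_h = C1*exp(6*t) + C2*exp(-6*t).
Try x_p = A*cos(2*t) + B*sin(2*t). Substituting and equating the coefficients of cos(2t) and sin(2t) gives A = -7/40, B = 0, so x_p = -7*cos(2*t)/40.
General solution: x = -7*cos(2*t)/40 + C1*exp(6*t) + C2*exp(-6*t).
Apply the initial conditions: x(0) = -7/40 + C1 + C2 = 1 and x'(0) = -6*C2 + 6*C1 = 2. Solving gives C1 = 181/240, C2 = 101/240.

x = -7*cos(2*t)/40 + 101*exp(-6*t)/240 + 181*exp(6*t)/240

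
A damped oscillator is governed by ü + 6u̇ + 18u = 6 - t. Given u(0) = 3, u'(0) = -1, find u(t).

Characteristic equation r² + 6r + 18 = 0 has discriminant (6)² - 4·(18) = -36 < 0, so r = -3 ± 3i.
Hence u_h = C1*cos(3*t)*exp(-3*t) + C2*exp(-3*t)*sin(3*t).
For the particular solution try u_p = A0 + A1*t. Substituting and matching coefficients of each power of t gives A0 = 19/54, A1 = -1/18, so u_p = 19/54 - t/18.
General solution: u = 19/54 - t/18 + C1*cos(3*t)*exp(-3*t) + C2*exp(-3*t)*sin(3*t).
Apply the initial conditions: u(0) = 19/54 + C1 = 3 and u'(0) = -1/18 - 3*C1 + 3*C2 = -1. Solving gives C1 = 143/54, C2 = 7/3.

u = 19/54 - t/18 + 7*exp(-3*t)*sin(3*t)/3 + 143*cos(3*t)*exp(-3*t)/54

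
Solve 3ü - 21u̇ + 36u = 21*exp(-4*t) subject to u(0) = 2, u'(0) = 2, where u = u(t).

Divide through by 3: u'' - 7u' + 12u = 7*exp(-4*t).
Characteristic equation r² - 7r + 12 = 0 factors as (r - 4)(r - 3) = 0, so r = 4, 3.
Hence u_h = C1*exp(4*t) + C2*exp(3*t).
Try u_p = A*exp(-4*t). Substituting into the equation and dividing by exp(-4*t) gives A = 1/8, so u_p = exp(-4*t)/8.
General solution: u = exp(-4*t)/8 + C1*exp(4*t) + C2*exp(3*t).
Apply the initial conditions: u(0) = 1/8 + C1 + C2 = 2 and u'(0) = -1/2 + 3*C2 + 4*C1 = 2. Solving gives C1 = -25/8, C2 = 5.

u = 5*exp(3*t) - 25*exp(4*t)/8 + exp(-4*t)/8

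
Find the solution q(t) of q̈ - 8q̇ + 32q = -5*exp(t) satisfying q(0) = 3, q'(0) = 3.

q = -exp(t)/5 - 12*exp(4*t)*sin(4*t)/5 + 16*cos(4*t)*exp(4*t)/5

Characteristic equation r² - 8r + 32 = 0 has discriminant (-8)² - 4·(32) = -64 < 0, so r = 4 ± 4i.
Hence q_h = C1*cos(4*t)*exp(4*t) + C2*exp(4*t)*sin(4*t).
Try q_p = A*exp(t). Substituting into the equation and dividing by exp(t) gives A = -1/5, so q_p = -exp(t)/5.
General solution: q = -exp(t)/5 + C1*cos(4*t)*exp(4*t) + C2*exp(4*t)*sin(4*t).
Apply the initial conditions: q(0) = -1/5 + C1 = 3 and q'(0) = -1/5 + 4*C1 + 4*C2 = 3. Solving gives C1 = 16/5, C2 = -12/5.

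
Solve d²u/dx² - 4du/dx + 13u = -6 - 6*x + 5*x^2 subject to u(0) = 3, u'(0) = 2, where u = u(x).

u = -1296/2197 - 38*x/169 + 5*x**2/13 - 10886*exp(2*x)*sin(3*x)/6591 + 7887*cos(3*x)*exp(2*x)/2197

Characteristic equation r² - 4r + 13 = 0 has discriminant (-4)² - 4·(13) = -36 < 0, so r = 2 ± 3i.
Hence u_h = C1*cos(3*x)*exp(2*x) + C2*exp(2*x)*sin(3*x).
For the particular solution try u_p = A0 + A1*x + A2*x^2. Substituting and matching coefficients of each power of x gives A0 = -1296/2197, A1 = -38/169, A2 = 5/13, so u_p = -1296/2197 - 38*x/169 + 5*x^2/13.
General solution: u = -1296/2197 - 38*x/169 + 5*x^2/13 + C1*cos(3*x)*exp(2*x) + C2*exp(2*x)*sin(3*x).
Apply the initial conditions: u(0) = -1296/2197 + C1 = 3 and u'(0) = -38/169 + 2*C1 + 3*C2 = 2. Solving gives C1 = 7887/2197, C2 = -10886/6591.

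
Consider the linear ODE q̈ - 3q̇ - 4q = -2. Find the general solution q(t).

q = 1/2 + C1*exp(-t) + C2*exp(4*t)

Characteristic equation r² - 3r - 4 = 0 factors as (r + 1)(r - 4) = 0, so r = -1, 4.
Hence q_h = C1*exp(-t) + C2*exp(4*t).
For the particular solution try q_p = A0. Substituting and matching coefficients of each power of t gives A0 = 1/2, so q_p = 1/2.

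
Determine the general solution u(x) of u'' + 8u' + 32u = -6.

u = -3/16 + C1*cos(4*x)*exp(-4*x) + C2*exp(-4*x)*sin(4*x)

Characteristic equation r² + 8r + 32 = 0 has discriminant (8)² - 4·(32) = -64 < 0, so r = -4 ± 4i.
Hence u_h = C1*cos(4*x)*exp(-4*x) + C2*exp(-4*x)*sin(4*x).
For the particular solution try u_p = A0. Substituting and matching coefficients of each power of x gives A0 = -3/16, so u_p = -3/16.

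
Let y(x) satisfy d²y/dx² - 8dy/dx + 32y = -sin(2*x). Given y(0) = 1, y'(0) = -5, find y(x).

Characteristic equation r² - 8r + 32 = 0 has discriminant (-8)² - 4·(32) = -64 < 0, so r = 4 ± 4i.
Hence y_h = C1*cos(4*x)*exp(4*x) + C2*exp(4*x)*sin(4*x).
Try y_p = A*cos(2*x) + B*sin(2*x). Substituting and equating the coefficients of cos(2x) and sin(2x) gives A = -1/65, B = -7/260, so y_p = -7*sin(2*x)/260 - cos(2*x)/65.
General solution: y = -7*sin(2*x)/260 - cos(2*x)/65 + C1*cos(4*x)*exp(4*x) + C2*exp(4*x)*sin(4*x).
Apply the initial conditions: y(0) = -1/65 + C1 = 1 and y'(0) = -7/130 + 4*C1 + 4*C2 = -5. Solving gives C1 = 66/65, C2 = -1171/520.

y = -7*sin(2*x)/260 - cos(2*x)/65 - 1171*exp(4*x)*sin(4*x)/520 + 66*cos(4*x)*exp(4*x)/65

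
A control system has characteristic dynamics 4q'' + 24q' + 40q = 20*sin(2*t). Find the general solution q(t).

q = -cos(2*t)/3 + sin(2*t)/6 + C1*cos(t)*exp(-3*t) + C2*exp(-3*t)*sin(t)

Divide through by 4: q'' + 6q' + 10q = 5*sin(2*t).
Characteristic equation r² + 6r + 10 = 0 has discriminant (6)² - 4·(10) = -4 < 0, so r = -3 ± i.
Hence q_h = C1*cos(t)*exp(-3*t) + C2*exp(-3*t)*sin(t).
Try q_p = A*cos(2*t) + B*sin(2*t). Substituting and equating the coefficients of cos(2t) and sin(2t) gives A = -1/3, B = 1/6, so q_p = -cos(2*t)/3 + sin(2*t)/6.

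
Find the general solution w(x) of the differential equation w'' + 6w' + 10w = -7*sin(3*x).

w = -7*sin(3*x)/325 + 126*cos(3*x)/325 + C1*cos(x)*exp(-3*x) + C2*exp(-3*x)*sin(x)

Characteristic equation r² + 6r + 10 = 0 has discriminant (6)² - 4·(10) = -4 < 0, so r = -3 ± i.
Hence w_h = C1*cos(x)*exp(-3*x) + C2*exp(-3*x)*sin(x).
Try w_p = A*cos(3*x) + B*sin(3*x). Substituting and equating the coefficients of cos(3x) and sin(3x) gives A = 126/325, B = -7/325, so w_p = -7*sin(3*x)/325 + 126*cos(3*x)/325.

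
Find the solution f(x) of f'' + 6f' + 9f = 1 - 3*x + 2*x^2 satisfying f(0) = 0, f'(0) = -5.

f = 13/27 - 17*x/27 - 13*exp(-3*x)/27 + 2*x**2/9 - 157*x*exp(-3*x)/27

Characteristic equation r² + 6r + 9 = 0 has discriminant (6)² - 4·(9) = 0, so r = -3 is a repeated root.
Hence f_h = (C1 + C2*x)*exp(-3*x).
For the particular solution try f_p = A0 + A1*x + A2*x^2. Substituting and matching coefficients of each power of x gives A0 = 13/27, A1 = -17/27, A2 = 2/9, so f_p = 13/27 - 17*x/27 + 2*x^2/9.
General solution: f = 13/27 - 17*x/27 + 2*x^2/9 + C1*exp(-3*x) + C2*x*exp(-3*x).
Apply the initial conditions: f(0) = 13/27 + C1 = 0 and f'(0) = -17/27 + C2 - 3*C1 = -5. Solving gives C1 = -13/27, C2 = -157/27.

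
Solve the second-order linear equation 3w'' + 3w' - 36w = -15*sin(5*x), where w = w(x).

Divide through by 3: w'' + w' - 12w = -5*sin(5*x).
Characteristic equation r² + r - 12 = 0 factors as (r + 4)(r - 3) = 0, so r = -4, 3.
Hence w_h = C1*exp(-4*x) + C2*exp(3*x).
Try w_p = A*cos(5*x) + B*sin(5*x). Substituting and equating the coefficients of cos(5x) and sin(5x) gives A = 25/1394, B = 185/1394, so w_p = 25*cos(5*x)/1394 + 185*sin(5*x)/1394.

w = 25*cos(5*x)/1394 + 185*sin(5*x)/1394 + C1*exp(-4*x) + C2*exp(3*x)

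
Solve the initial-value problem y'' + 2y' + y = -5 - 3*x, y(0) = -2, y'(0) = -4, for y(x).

Characteristic equation r² + 2r + 1 = 0 has discriminant (2)² - 4·(1) = 0, so r = -1 is a repeated root.
Hence y_h = (C1 + C2*x)*exp(-x).
For the particular solution try y_p = A0 + A1*x. Substituting and matching coefficients of each power of x gives A0 = 1, A1 = -3, so y_p = 1 - 3*x.
General solution: y = 1 - 3*x + C1*exp(-x) + C2*x*exp(-x).
Apply the initial conditions: y(0) = 1 + C1 = -2 and y'(0) = -3 + C2 - C1 = -4. Solving gives C1 = -3, C2 = -4.

y = 1 - 3*x - 3*exp(-x) - 4*x*exp(-x)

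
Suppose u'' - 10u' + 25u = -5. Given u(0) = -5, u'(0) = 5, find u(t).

Characteristic equation r² - 10r + 25 = 0 has discriminant (-10)² - 4·(25) = 0, so r = 5 is a repeated root.
Hence u_h = (C1 + C2*t)*exp(5*t).
For the particular solution try u_p = A0. Substituting and matching coefficients of each power of t gives A0 = -1/5, so u_p = -1/5.
General solution: u = -1/5 + C1*exp(5*t) + C2*t*exp(5*t).
Apply the initial conditions: u(0) = -1/5 + C1 = -5 and u'(0) = C2 + 5*C1 = 5. Solving gives C1 = -24/5, C2 = 29.

u = -1/5 - 24*exp(5*t)/5 + 29*t*exp(5*t)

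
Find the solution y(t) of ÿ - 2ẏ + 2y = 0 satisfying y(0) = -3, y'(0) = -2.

y = exp(t)*sin(t) - 3*cos(t)*exp(t)

Characteristic equation r² - 2r + 2 = 0 has discriminant (-2)² - 4·(2) = -4 < 0, so r = 1 ± i.
Hence y_h = C1*cos(t)*exp(t) + C2*exp(t)*sin(t).
Apply the initial conditions: y(0) = C1 = -3 and y'(0) = C1 + C2 = -2. Solving gives C1 = -3, C2 = 1.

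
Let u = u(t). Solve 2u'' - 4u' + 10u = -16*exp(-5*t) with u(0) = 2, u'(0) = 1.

Divide through by 2: u'' - 2u' + 5u = -8*exp(-5*t).
Characteristic equation r² - 2r + 5 = 0 has discriminant (-2)² - 4·(5) = -16 < 0, so r = 1 ± 2i.
Hence u_h = C1*cos(2*t)*exp(t) + C2*exp(t)*sin(2*t).
Try u_p = A*exp(-5*t). Substituting into the equation and dividing by exp(-5*t) gives A = -1/5, so u_p = -exp(-5*t)/5.
General solution: u = -exp(-5*t)/5 + C1*cos(2*t)*exp(t) + C2*exp(t)*sin(2*t).
Apply the initial conditions: u(0) = -1/5 + C1 = 2 and u'(0) = 1 + C1 + 2*C2 = 1. Solving gives C1 = 11/5, C2 = -11/10.

u = -exp(-5*t)/5 - 11*exp(t)*sin(2*t)/10 + 11*cos(2*t)*exp(t)/5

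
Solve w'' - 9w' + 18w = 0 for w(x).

Characteristic equation r² - 9r + 18 = 0 factors as (r - 6)(r - 3) = 0, so r = 6, 3.
Hence w_h = C1*exp(6*x) + C2*exp(3*x).

w = C1*exp(6*x) + C2*exp(3*x)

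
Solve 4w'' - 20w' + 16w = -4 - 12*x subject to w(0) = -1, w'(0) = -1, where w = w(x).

w = -19/16 - 7*exp(4*x)/48 - 3*x/4 + exp(x)/3

Divide through by 4: w'' - 5w' + 4w = -1 - 3*x.
Characteristic equation r² - 5r + 4 = 0 factors as (r - 4)(r - 1) = 0, so r = 4, 1.
Hence w_h = C1*exp(4*x) + C2*exp(x).
For the particular solution try w_p = A0 + A1*x. Substituting and matching coefficients of each power of x gives A0 = -19/16, A1 = -3/4, so w_p = -19/16 - 3*x/4.
General solution: w = -19/16 - 3*x/4 + C1*exp(4*x) + C2*exp(x).
Apply the initial conditions: w(0) = -19/16 + C1 + C2 = -1 and w'(0) = -3/4 + C2 + 4*C1 = -1. Solving gives C1 = -7/48, C2 = 1/3.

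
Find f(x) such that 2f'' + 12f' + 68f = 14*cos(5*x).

Divide through by 2: f'' + 6f' + 34f = 7*cos(5*x).
Characteristic equation r² + 6r + 34 = 0 has discriminant (6)² - 4·(34) = -100 < 0, so r = -3 ± 5i.
Hence f_h = C1*cos(5*x)*exp(-3*x) + C2*exp(-3*x)*sin(5*x).
Try f_p = A*cos(5*x) + B*sin(5*x). Substituting and equating the coefficients of cos(5x) and sin(5x) gives A = 7/109, B = 70/327, so f_p = 7*cos(5*x)/109 + 70*sin(5*x)/327.

f = 7*cos(5*x)/109 + 70*sin(5*x)/327 + C1*cos(5*x)*exp(-3*x) + C2*exp(-3*x)*sin(5*x)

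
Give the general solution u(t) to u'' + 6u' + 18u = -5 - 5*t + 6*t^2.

u = -4/27 - t/2 + t**2/3 + C1*cos(3*t)*exp(-3*t) + C2*exp(-3*t)*sin(3*t)

Characteristic equation r² + 6r + 18 = 0 has discriminant (6)² - 4·(18) = -36 < 0, so r = -3 ± 3i.
Hence u_h = C1*cos(3*t)*exp(-3*t) + C2*exp(-3*t)*sin(3*t).
For the particular solution try u_p = A0 + A1*t + A2*t^2. Substituting and matching coefficients of each power of t gives A0 = -4/27, A1 = -1/2, A2 = 1/3, so u_p = -4/27 - t/2 + t^2/3.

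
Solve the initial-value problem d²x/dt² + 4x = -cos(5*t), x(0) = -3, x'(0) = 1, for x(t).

x = sin(2*t)/2 - 64*cos(2*t)/21 + cos(5*t)/21

Characteristic equation r² + 4 = 0 has discriminant (0)² - 4·(4) = -16 < 0, so r = ± 2i.
Hence x_h = C1*cos(2*t) + C2*sin(2*t).
Try x_p = A*cos(5*t) + B*sin(5*t). Substituting and equating the coefficients of cos(5t) and sin(5t) gives A = 1/21, B = 0, so x_p = cos(5*t)/21.
General solution: x = cos(5*t)/21 + C1*cos(2*t) + C2*sin(2*t).
Apply the initial conditions: x(0) = 1/21 + C1 = -3 and x'(0) = 2*C2 = 1. Solving gives C1 = -64/21, C2 = 1/2.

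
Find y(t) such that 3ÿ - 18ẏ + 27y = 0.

y = C1*exp(3*t) + C2*t*exp(3*t)

Divide through by 3: y'' - 6y' + 9y = 0.
Characteristic equation r² - 6r + 9 = 0 has discriminant (-6)² - 4·(9) = 0, so r = 3 is a repeated root.
Hence y_h = (C1 + C2*t)*exp(3*t).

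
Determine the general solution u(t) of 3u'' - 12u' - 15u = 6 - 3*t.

u = -14/25 + t/5 + C1*exp(5*t) + C2*exp(-t)

Divide through by 3: u'' - 4u' - 5u = 2 - t.
Characteristic equation r² - 4r - 5 = 0 factors as (r - 5)(r + 1) = 0, so r = 5, -1.
Hence u_h = C1*exp(5*t) + C2*exp(-t).
For the particular solution try u_p = A0 + A1*t. Substituting and matching coefficients of each power of t gives A0 = -14/25, A1 = 1/5, so u_p = -14/25 + t/5.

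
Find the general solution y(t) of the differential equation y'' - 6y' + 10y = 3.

y = 3/10 + C1*cos(t)*exp(3*t) + C2*exp(3*t)*sin(t)

Characteristic equation r² - 6r + 10 = 0 has discriminant (-6)² - 4·(10) = -4 < 0, so r = 3 ± i.
Hence y_h = C1*cos(t)*exp(3*t) + C2*exp(3*t)*sin(t).
For the particular solution try y_p = A0. Substituting and matching coefficients of each power of t gives A0 = 3/10, so y_p = 3/10.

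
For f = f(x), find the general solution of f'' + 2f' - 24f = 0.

Characteristic equation r² + 2r - 24 = 0 factors as (r - 4)(r + 6) = 0, so r = 4, -6.
Hence f_h = C1*exp(4*x) + C2*exp(-6*x).

f = C1*exp(4*x) + C2*exp(-6*x)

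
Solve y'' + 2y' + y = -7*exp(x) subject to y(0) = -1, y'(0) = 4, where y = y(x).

y = -7*exp(x)/4 + 3*exp(-x)/4 + 13*x*exp(-x)/2

Characteristic equation r² + 2r + 1 = 0 has discriminant (2)² - 4·(1) = 0, so r = -1 is a repeated root.
Hence y_h = (C1 + C2*x)*exp(-x).
Try y_p = A*exp(x). Substituting into the equation and dividing by exp(x) gives A = -7/4, so y_p = -7*exp(x)/4.
General solution: y = -7*exp(x)/4 + C1*exp(-x) + C2*x*exp(-x).
Apply the initial conditions: y(0) = -7/4 + C1 = -1 and y'(0) = -7/4 + C2 - C1 = 4. Solving gives C1 = 3/4, C2 = 13/2.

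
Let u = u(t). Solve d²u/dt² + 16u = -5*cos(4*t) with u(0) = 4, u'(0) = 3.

Characteristic equation r² + 16 = 0 has discriminant (0)² - 4·(16) = -64 < 0, so r = ± 4i.
Hence u_h = C1*cos(4*t) + C2*sin(4*t).
Since ±4i are characteristic roots, multiply the trial by t. Try u_p = t*(A*cos(4*t) + B*sin(4*t)). Substituting and equating the coefficients of cos(4t) and sin(4t) gives A = 0, B = -5/8, so u_p = -5*t*sin(4*t)/8.
General solution: u = C1*cos(4*t) + C2*sin(4*t) - 5*t*sin(4*t)/8.
Apply the initial conditions: u(0) = C1 = 4 and u'(0) = 4*C2 = 3. Solving gives C1 = 4, C2 = 3/4.

u = 4*cos(4*t) + 3*sin(4*t)/4 - 5*t*sin(4*t)/8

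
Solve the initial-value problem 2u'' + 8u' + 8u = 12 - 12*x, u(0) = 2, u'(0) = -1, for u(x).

Divide through by 2: u'' + 4u' + 4u = 6 - 6*x.
Characteristic equation r² + 4r + 4 = 0 has discriminant (4)² - 4·(4) = 0, so r = -2 is a repeated root.
Hence u_h = (C1 + C2*x)*exp(-2*x).
For the particular solution try u_p = A0 + A1*x. Substituting and matching coefficients of each power of x gives A0 = 3, A1 = -3/2, so u_p = 3 - 3*x/2.
General solution: u = 3 - 3*x/2 + C1*exp(-2*x) + C2*x*exp(-2*x).
Apply the initial conditions: u(0) = 3 + C1 = 2 and u'(0) = -3/2 + C2 - 2*C1 = -1. Solving gives C1 = -1, C2 = -3/2.

u = 3 - exp(-2*x) - 3*x/2 - 3*x*exp(-2*x)/2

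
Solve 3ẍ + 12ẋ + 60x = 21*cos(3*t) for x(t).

Divide through by 3: x'' + 4x' + 20x = 7*cos(3*t).
Characteristic equation r² + 4r + 20 = 0 has discriminant (4)² - 4·(20) = -64 < 0, so r = -2 ± 4i.
Hence x_h = C1*cos(4*t)*exp(-2*t) + C2*exp(-2*t)*sin(4*t).
Try x_p = A*cos(3*t) + B*sin(3*t). Substituting and equating the coefficients of cos(3t) and sin(3t) gives A = 77/265, B = 84/265, so x_p = 77*cos(3*t)/265 + 84*sin(3*t)/265.

x = 77*cos(3*t)/265 + 84*sin(3*t)/265 + C1*cos(4*t)*exp(-2*t) + C2*exp(-2*t)*sin(4*t)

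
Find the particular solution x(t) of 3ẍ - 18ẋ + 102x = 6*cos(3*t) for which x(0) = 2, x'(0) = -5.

Divide through by 3: x'' - 6x' + 34x = 2*cos(3*t).
Characteristic equation r² - 6r + 34 = 0 has discriminant (-6)² - 4·(34) = -100 < 0, so r = 3 ± 5i.
Hence x_h = C1*cos(5*t)*exp(3*t) + C2*exp(3*t)*sin(5*t).
Try x_p = A*cos(3*t) + B*sin(3*t). Substituting and equating the coefficients of cos(3t) and sin(3t) gives A = 50/949, B = -36/949, so x_p = -36*sin(3*t)/949 + 50*cos(3*t)/949.
General solution: x = -36*sin(3*t)/949 + 50*cos(3*t)/949 + C1*cos(5*t)*exp(3*t) + C2*exp(3*t)*sin(5*t).
Apply the initial conditions: x(0) = 50/949 + C1 = 2 and x'(0) = -108/949 + 3*C1 + 5*C2 = -5. Solving gives C1 = 1848/949, C2 = -10181/4745.

x = -36*sin(3*t)/949 + 50*cos(3*t)/949 - 10181*exp(3*t)*sin(5*t)/4745 + 1848*cos(5*t)*exp(3*t)/949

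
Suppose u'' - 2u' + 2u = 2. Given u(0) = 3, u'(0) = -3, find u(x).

Characteristic equation r² - 2r + 2 = 0 has discriminant (-2)² - 4·(2) = -4 < 0, so r = 1 ± i.
Hence u_h = C1*cos(x)*exp(x) + C2*exp(x)*sin(x).
For the particular solution try u_p = A0. Substituting and matching coefficients of each power of x gives A0 = 1, so u_p = 1.
General solution: u = 1 + C1*cos(x)*exp(x) + C2*exp(x)*sin(x).
Apply the initial conditions: u(0) = 1 + C1 = 3 and u'(0) = C1 + C2 = -3. Solving gives C1 = 2, C2 = -5.

u = 1 - 5*exp(x)*sin(x) + 2*cos(x)*exp(x)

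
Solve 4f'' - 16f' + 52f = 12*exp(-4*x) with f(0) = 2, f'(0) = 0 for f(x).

Divide through by 4: f'' - 4f' + 13f = 3*exp(-4*x).
Characteristic equation r² - 4r + 13 = 0 has discriminant (-4)² - 4·(13) = -36 < 0, so r = 2 ± 3i.
Hence f_h = C1*cos(3*x)*exp(2*x) + C2*exp(2*x)*sin(3*x).
Try f_p = A*exp(-4*x). Substituting into the equation and dividing by exp(-4*x) gives A = 1/15, so f_p = exp(-4*x)/15.
General solution: f = exp(-4*x)/15 + C1*cos(3*x)*exp(2*x) + C2*exp(2*x)*sin(3*x).
Apply the initial conditions: f(0) = 1/15 + C1 = 2 and f'(0) = -4/15 + 2*C1 + 3*C2 = 0. Solving gives C1 = 29/15, C2 = -6/5.

f = exp(-4*x)/15 - 6*exp(2*x)*sin(3*x)/5 + 29*cos(3*x)*exp(2*x)/15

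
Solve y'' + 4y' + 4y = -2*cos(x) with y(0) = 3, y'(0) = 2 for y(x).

y = -8*sin(x)/25 - 6*cos(x)/25 + 81*exp(-2*x)/25 + 44*x*exp(-2*x)/5

Characteristic equation r² + 4r + 4 = 0 has discriminant (4)² - 4·(4) = 0, so r = -2 is a repeated root.
Hence y_h = (C1 + C2*x)*exp(-2*x).
Try y_p = A*cos(x) + B*sin(x). Substituting and equating the coefficients of cos(x) and sin(x) gives A = -6/25, B = -8/25, so y_p = -8*sin(x)/25 - 6*cos(x)/25.
General solution: y = -8*sin(x)/25 - 6*cos(x)/25 + C1*exp(-2*x) + C2*x*exp(-2*x).
Apply the initial conditions: y(0) = -6/25 + C1 = 3 and y'(0) = -8/25 + C2 - 2*C1 = 2. Solving gives C1 = 81/25, C2 = 44/5.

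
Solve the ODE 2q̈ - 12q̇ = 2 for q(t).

q = C2 - t/6 + C1*exp(6*t)

Divide through by 2: q'' - 6q' = 1.
Characteristic equation r² - 6r = 0 factors as (r - 6)r = 0, so r = 6, 0.
Hence q_h = C1*exp(6*t) + C2.
Since 1 solves the homogeneous equation (r = 0 is a root of multiplicity 1), multiply the trial by t. Try q_p = A*t. Substituting into the equation and dividing by 1 gives A = -1/6, so q_p = -t/6.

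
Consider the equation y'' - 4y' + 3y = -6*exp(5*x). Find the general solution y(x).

y = -3*exp(5*x)/4 + C1*exp(x) + C2*exp(3*x)

Characteristic equation r² - 4r + 3 = 0 factors as (r - 1)(r - 3) = 0, so r = 1, 3.
Hence y_h = C1*exp(x) + C2*exp(3*x).
Try y_p = A*exp(5*x). Substituting into the equation and dividing by exp(5*x) gives A = -3/4, so y_p = -3*exp(5*x)/4.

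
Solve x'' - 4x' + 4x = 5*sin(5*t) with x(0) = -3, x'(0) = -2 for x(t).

x = -2623*exp(2*t)/841 - 105*sin(5*t)/841 + 100*cos(5*t)/841 + 141*t*exp(2*t)/29

Characteristic equation r² - 4r + 4 = 0 has discriminant (-4)² - 4·(4) = 0, so r = 2 is a repeated root.
Hence x_h = (C1 + C2*t)*exp(2*t).
Try x_p = A*cos(5*t) + B*sin(5*t). Substituting and equating the coefficients of cos(5t) and sin(5t) gives A = 100/841, B = -105/841, so x_p = -105*sin(5*t)/841 + 100*cos(5*t)/841.
General solution: x = -105*sin(5*t)/841 + 100*cos(5*t)/841 + C1*exp(2*t) + C2*t*exp(2*t).
Apply the initial conditions: x(0) = 100/841 + C1 = -3 and x'(0) = -525/841 + C2 + 2*C1 = -2. Solving gives C1 = -2623/841, C2 = 141/29.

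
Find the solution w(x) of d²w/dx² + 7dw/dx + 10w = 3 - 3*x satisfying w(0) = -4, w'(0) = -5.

Characteristic equation r² + 7r + 10 = 0 factors as (r + 5)(r + 2) = 0, so r = -5, -2.
Hence w_h = C1*exp(-5*x) + C2*exp(-2*x).
For the particular solution try w_p = A0 + A1*x. Substituting and matching coefficients of each power of x gives A0 = 51/100, A1 = -3/10, so w_p = 51/100 - 3*x/10.
General solution: w = 51/100 - 3*x/10 + C1*exp(-5*x) + C2*exp(-2*x).
Apply the initial conditions: w(0) = 51/100 + C1 + C2 = -4 and w'(0) = -3/10 - 5*C1 - 2*C2 = -5. Solving gives C1 = 343/75, C2 = -109/12.

w = 51/100 - 109*exp(-2*x)/12 - 3*x/10 + 343*exp(-5*x)/75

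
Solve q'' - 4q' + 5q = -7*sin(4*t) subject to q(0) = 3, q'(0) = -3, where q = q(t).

Characteristic equation r² - 4r + 5 = 0 has discriminant (-4)² - 4·(5) = -4 < 0, so r = 2 ± i.
Hence q_h = C1*cos(t)*exp(2*t) + C2*exp(2*t)*sin(t).
Try q_p = A*cos(4*t) + B*sin(4*t). Substituting and equating the coefficients of cos(4t) and sin(4t) gives A = -112/377, B = 77/377, so q_p = -112*cos(4*t)/377 + 77*sin(4*t)/377.
General solution: q = -112*cos(4*t)/377 + 77*sin(4*t)/377 + C1*cos(t)*exp(2*t) + C2*exp(2*t)*sin(t).
Apply the initial conditions: q(0) = -112/377 + C1 = 3 and q'(0) = 308/377 + C2 + 2*C1 = -3. Solving gives C1 = 1243/377, C2 = -3925/377.

q = -112*cos(4*t)/377 + 77*sin(4*t)/377 - 3925*exp(2*t)*sin(t)/377 + 1243*cos(t)*exp(2*t)/377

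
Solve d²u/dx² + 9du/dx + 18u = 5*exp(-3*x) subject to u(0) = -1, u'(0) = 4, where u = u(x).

u = -11*exp(-3*x)/9 + 2*exp(-6*x)/9 + 5*x*exp(-3*x)/3

Characteristic equation r² + 9r + 18 = 0 factors as (r + 6)(r + 3) = 0, so r = -6, -3.
Hence u_h = C1*exp(-6*x) + C2*exp(-3*x).
Since exp(-3*x) solves the homogeneous equation (r = -3 is a root of multiplicity 1), multiply the trial by x. Try u_p = A*x*exp(-3*x). Substituting into the equation and dividing by exp(-3*x) gives A = 5/3, so u_p = 5*x*exp(-3*x)/3.
General solution: u = C1*exp(-6*x) + C2*exp(-3*x) + 5*x*exp(-3*x)/3.
Apply the initial conditions: u(0) = C1 + C2 = -1 and u'(0) = 5/3 - 6*C1 - 3*C2 = 4. Solving gives C1 = 2/9, C2 = -11/9.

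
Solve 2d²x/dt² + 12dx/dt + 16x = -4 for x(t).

x = -1/4 + C1*exp(-4*t) + C2*exp(-2*t)

Divide through by 2: x'' + 6x' + 8x = -2.
Characteristic equation r² + 6r + 8 = 0 factors as (r + 4)(r + 2) = 0, so r = -4, -2.
Hence x_h = C1*exp(-4*t) + C2*exp(-2*t).
For the particular solution try x_p = A0. Substituting and matching coefficients of each power of t gives A0 = -1/4, so x_p = -1/4.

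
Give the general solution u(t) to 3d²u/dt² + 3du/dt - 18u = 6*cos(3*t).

Divide through by 3: u'' + u' - 6u = 2*cos(3*t).
Characteristic equation r² + r - 6 = 0 factors as (r + 3)(r - 2) = 0, so r = -3, 2.
Hence u_h = C1*exp(-3*t) + C2*exp(2*t).
Try u_p = A*cos(3*t) + B*sin(3*t). Substituting and equating the coefficients of cos(3t) and sin(3t) gives A = -5/39, B = 1/39, so u_p = -5*cos(3*t)/39 + sin(3*t)/39.

u = -5*cos(3*t)/39 + sin(3*t)/39 + C1*exp(-3*t) + C2*exp(2*t)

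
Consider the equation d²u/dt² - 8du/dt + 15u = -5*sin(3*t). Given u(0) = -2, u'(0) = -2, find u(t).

Characteristic equation r² - 8r + 15 = 0 factors as (r - 5)(r - 3) = 0, so r = 5, 3.
Hence u_h = C1*exp(5*t) + C2*exp(3*t).
Try u_p = A*cos(3*t) + B*sin(3*t). Substituting and equating the coefficients of cos(3t) and sin(3t) gives A = -10/51, B = -5/102, so u_p = -10*cos(3*t)/51 - 5*sin(3*t)/102.
General solution: u = -10*cos(3*t)/51 - 5*sin(3*t)/102 + C1*exp(5*t) + C2*exp(3*t).
Apply the initial conditions: u(0) = -10/51 + C1 + C2 = -2 and u'(0) = -5/34 + 3*C2 + 5*C1 = -2. Solving gives C1 = 121/68, C2 = -43/12.

u = -43*exp(3*t)/12 - 10*cos(3*t)/51 - 5*sin(3*t)/102 + 121*exp(5*t)/68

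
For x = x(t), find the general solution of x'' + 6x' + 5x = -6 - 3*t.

Characteristic equation r² + 6r + 5 = 0 factors as (r + 5)(r + 1) = 0, so r = -5, -1.
Hence x_h = C1*exp(-5*t) + C2*exp(-t).
For the particular solution try x_p = A0 + A1*t. Substituting and matching coefficients of each power of t gives A0 = -12/25, A1 = -3/5, so x_p = -12/25 - 3*t/5.

x = -12/25 - 3*t/5 + C1*exp(-5*t) + C2*exp(-t)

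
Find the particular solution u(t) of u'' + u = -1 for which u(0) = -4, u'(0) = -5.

u = -1 - 5*sin(t) - 3*cos(t)

Characteristic equation r² + 1 = 0 has discriminant (0)² - 4·(1) = -4 < 0, so r = ± i.
Hence u_h = C1*cos(t) + C2*sin(t).
For the particular solution try u_p = A0. Substituting and matching coefficients of each power of t gives A0 = -1, so u_p = -1.
General solution: u = -1 + C1*cos(t) + C2*sin(t).
Apply the initial conditions: u(0) = -1 + C1 = -4 and u'(0) = C2 = -5. Solving gives C1 = -3, C2 = -5.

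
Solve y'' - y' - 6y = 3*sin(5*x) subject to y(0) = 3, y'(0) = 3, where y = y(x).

y = -93*sin(5*x)/986 + 15*cos(5*x)/986 + 159*exp(-2*x)/145 + 321*exp(3*x)/170

Characteristic equation r² - r - 6 = 0 factors as (r + 2)(r - 3) = 0, so r = -2, 3.
Hence y_h = C1*exp(-2*x) + C2*exp(3*x).
Try y_p = A*cos(5*x) + B*sin(5*x). Substituting and equating the coefficients of cos(5x) and sin(5x) gives A = 15/986, B = -93/986, so y_p = -93*sin(5*x)/986 + 15*cos(5*x)/986.
General solution: y = -93*sin(5*x)/986 + 15*cos(5*x)/986 + C1*exp(-2*x) + C2*exp(3*x).
Apply the initial conditions: y(0) = 15/986 + C1 + C2 = 3 and y'(0) = -465/986 - 2*C1 + 3*C2 = 3. Solving gives C1 = 159/145, C2 = 321/170.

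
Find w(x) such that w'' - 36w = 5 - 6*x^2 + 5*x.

w = -7/54 - 5*x/36 + x**2/6 + C1*exp(6*x) + C2*exp(-6*x)

Characteristic equation r² - 36 = 0 factors as (r - 6)(r + 6) = 0, so r = 6, -6.
Hence w_h = C1*exp(6*x) + C2*exp(-6*x).
For the particular solution try w_p = A0 + A1*x + A2*x^2. Substituting and matching coefficients of each power of x gives A0 = -7/54, A1 = -5/36, A2 = 1/6, so w_p = -7/54 - 5*x/36 + x^2/6.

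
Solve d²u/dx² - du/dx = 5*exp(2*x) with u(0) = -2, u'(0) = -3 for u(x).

u = 7/2 - 8*exp(x) + 5*exp(2*x)/2

Characteristic equation r² - r = 0 factors as (r - 1)r = 0, so r = 1, 0.
Hence u_h = C1*exp(x) + C2.
Try u_p = A*exp(2*x). Substituting into the equation and dividing by exp(2*x) gives A = 5/2, so u_p = 5*exp(2*x)/2.
General solution: u = C2 + 5*exp(2*x)/2 + C1*exp(x).
Apply the initial conditions: u(0) = 5/2 + C1 + C2 = -2 and u'(0) = 5 + C1 = -3. Solving gives C1 = -8, C2 = 7/2.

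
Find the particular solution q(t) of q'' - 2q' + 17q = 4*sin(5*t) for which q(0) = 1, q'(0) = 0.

q = -8*sin(5*t)/41 + 10*cos(5*t)/41 + 9*exp(t)*sin(4*t)/164 + 31*cos(4*t)*exp(t)/41

Characteristic equation r² - 2r + 17 = 0 has discriminant (-2)² - 4·(17) = -64 < 0, so r = 1 ± 4i.
Hence q_h = C1*cos(4*t)*exp(t) + C2*exp(t)*sin(4*t).
Try q_p = A*cos(5*t) + B*sin(5*t). Substituting and equating the coefficients of cos(5t) and sin(5t) gives A = 10/41, B = -8/41, so q_p = -8*sin(5*t)/41 + 10*cos(5*t)/41.
General solution: q = -8*sin(5*t)/41 + 10*cos(5*t)/41 + C1*cos(4*t)*exp(t) + C2*exp(t)*sin(4*t).
Apply the initial conditions: q(0) = 10/41 + C1 = 1 and q'(0) = -40/41 + C1 + 4*C2 = 0. Solving gives C1 = 31/41, C2 = 9/164.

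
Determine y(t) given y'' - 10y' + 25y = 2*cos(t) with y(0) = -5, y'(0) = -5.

y = -857*exp(5*t)/169 - 5*sin(t)/169 + 12*cos(t)/169 + 265*t*exp(5*t)/13

Characteristic equation r² - 10r + 25 = 0 has discriminant (-10)² - 4·(25) = 0, so r = 5 is a repeated root.
Hence y_h = (C1 + C2*t)*exp(5*t).
Try y_p = A*cos(t) + B*sin(t). Substituting and equating the coefficients of cos(t) and sin(t) gives A = 12/169, B = -5/169, so y_p = -5*sin(t)/169 + 12*cos(t)/169.
General solution: y = -5*sin(t)/169 + 12*cos(t)/169 + C1*exp(5*t) + C2*t*exp(5*t).
Apply the initial conditions: y(0) = 12/169 + C1 = -5 and y'(0) = -5/169 + C2 + 5*C1 = -5. Solving gives C1 = -857/169, C2 = 265/13.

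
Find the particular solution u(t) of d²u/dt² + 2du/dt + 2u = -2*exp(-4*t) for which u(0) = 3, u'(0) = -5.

u = -exp(-4*t)/5 - 13*exp(-t)*sin(t)/5 + 16*cos(t)*exp(-t)/5

Characteristic equation r² + 2r + 2 = 0 has discriminant (2)² - 4·(2) = -4 < 0, so r = -1 ± i.
Hence u_h = C1*cos(t)*exp(-t) + C2*exp(-t)*sin(t).
Try u_p = A*exp(-4*t). Substituting into the equation and dividing by exp(-4*t) gives A = -1/5, so u_p = -exp(-4*t)/5.
General solution: u = -exp(-4*t)/5 + C1*cos(t)*exp(-t) + C2*exp(-t)*sin(t).
Apply the initial conditions: u(0) = -1/5 + C1 = 3 and u'(0) = 4/5 + C2 - C1 = -5. Solving gives C1 = 16/5, C2 = -13/5.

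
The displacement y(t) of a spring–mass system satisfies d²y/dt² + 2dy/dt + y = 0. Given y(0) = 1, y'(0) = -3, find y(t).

Characteristic equation r² + 2r + 1 = 0 has discriminant (2)² - 4·(1) = 0, so r = -1 is a repeated root.
Hence y_h = (C1 + C2*t)*exp(-t).
Apply the initial conditions: y(0) = C1 = 1 and y'(0) = C2 - C1 = -3. Solving gives C1 = 1, C2 = -2.

y = -2*t*exp(-t) + exp(-t)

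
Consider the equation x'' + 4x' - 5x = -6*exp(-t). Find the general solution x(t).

x = 3*exp(-t)/4 + C1*exp(t) + C2*exp(-5*t)

Characteristic equation r² + 4r - 5 = 0 factors as (r - 1)(r + 5) = 0, so r = 1, -5.
Hence x_h = C1*exp(t) + C2*exp(-5*t).
Try x_p = A*exp(-t). Substituting into the equation and dividing by exp(-t) gives A = 3/4, so x_p = 3*exp(-t)/4.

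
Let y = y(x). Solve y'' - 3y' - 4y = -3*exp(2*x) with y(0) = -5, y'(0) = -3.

Characteristic equation r² - 3r - 4 = 0 factors as (r + 1)(r - 4) = 0, so r = -1, 4.
Hence y_h = C1*exp(-x) + C2*exp(4*x).
Try y_p = A*exp(2*x). Substituting into the equation and dividing by exp(2*x) gives A = 1/2, so y_p = exp(2*x)/2.
General solution: y = exp(2*x)/2 + C1*exp(-x) + C2*exp(4*x).
Apply the initial conditions: y(0) = 1/2 + C1 + C2 = -5 and y'(0) = 1 - C1 + 4*C2 = -3. Solving gives C1 = -18/5, C2 = -19/10.

y = exp(2*x)/2 - 19*exp(4*x)/10 - 18*exp(-x)/5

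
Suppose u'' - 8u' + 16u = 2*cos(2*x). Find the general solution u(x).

u = -2*sin(2*x)/25 + 3*cos(2*x)/50 + C1*exp(4*x) + C2*x*exp(4*x)

Characteristic equation r² - 8r + 16 = 0 has discriminant (-8)² - 4·(16) = 0, so r = 4 is a repeated root.
Hence u_h = (C1 + C2*x)*exp(4*x).
Try u_p = A*cos(2*x) + B*sin(2*x). Substituting and equating the coefficients of cos(2x) and sin(2x) gives A = 3/50, B = -2/25, so u_p = -2*sin(2*x)/25 + 3*cos(2*x)/50.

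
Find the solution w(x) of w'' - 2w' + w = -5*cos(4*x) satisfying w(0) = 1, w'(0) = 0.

Characteristic equation r² - 2r + 1 = 0 has discriminant (-2)² - 4·(1) = 0, so r = 1 is a repeated root.
Hence w_h = (C1 + C2*x)*exp(x).
Try w_p = A*cos(4*x) + B*sin(4*x). Substituting and equating the coefficients of cos(4x) and sin(4x) gives A = 75/289, B = 40/289, so w_p = 40*sin(4*x)/289 + 75*cos(4*x)/289.
General solution: w = 40*sin(4*x)/289 + 75*cos(4*x)/289 + C1*exp(x) + C2*x*exp(x).
Apply the initial conditions: w(0) = 75/289 + C1 = 1 and w'(0) = 160/289 + C1 + C2 = 0. Solving gives C1 = 214/289, C2 = -22/17.

w = 40*sin(4*x)/289 + 75*cos(4*x)/289 + 214*exp(x)/289 - 22*x*exp(x)/17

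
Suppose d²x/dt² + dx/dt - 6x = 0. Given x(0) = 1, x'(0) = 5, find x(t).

x = -3*exp(-3*t)/5 + 8*exp(2*t)/5

Characteristic equation r² + r - 6 = 0 factors as (r + 3)(r - 2) = 0, so r = -3, 2.
Hence x_h = C1*exp(-3*t) + C2*exp(2*t).
Apply the initial conditions: x(0) = C1 + C2 = 1 and x'(0) = -3*C1 + 2*C2 = 5. Solving gives C1 = -3/5, C2 = 8/5.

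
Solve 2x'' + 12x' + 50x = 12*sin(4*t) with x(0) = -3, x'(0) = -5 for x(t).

Divide through by 2: x'' + 6x' + 25x = 6*sin(4*t).
Characteristic equation r² + 6r + 25 = 0 has discriminant (6)² - 4·(25) = -64 < 0, so r = -3 ± 4i.
Hence x_h = C1*cos(4*t)*exp(-3*t) + C2*exp(-3*t)*sin(4*t).
Try x_p = A*cos(4*t) + B*sin(4*t). Substituting and equating the coefficients of cos(4t) and sin(4t) gives A = -16/73, B = 6/73, so x_p = -16*cos(4*t)/73 + 6*sin(4*t)/73.
General solution: x = -16*cos(4*t)/73 + 6*sin(4*t)/73 + C1*cos(4*t)*exp(-3*t) + C2*exp(-3*t)*sin(4*t).
Apply the initial conditions: x(0) = -16/73 + C1 = -3 and x'(0) = 24/73 - 3*C1 + 4*C2 = -5. Solving gives C1 = -203/73, C2 = -499/146.

x = -16*cos(4*t)/73 + 6*sin(4*t)/73 - 499*exp(-3*t)*sin(4*t)/146 - 203*cos(4*t)*exp(-3*t)/73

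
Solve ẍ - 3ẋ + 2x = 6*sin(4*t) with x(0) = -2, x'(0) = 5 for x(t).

Characteristic equation r² - 3r + 2 = 0 factors as (r - 1)(r - 2) = 0, so r = 1, 2.
Hence x_h = C1*exp(t) + C2*exp(2*t).
Try x_p = A*cos(4*t) + B*sin(4*t). Substituting and equating the coefficients of cos(4t) and sin(4t) gives A = 18/85, B = -21/85, so x_p = -21*sin(4*t)/85 + 18*cos(4*t)/85.
General solution: x = -21*sin(4*t)/85 + 18*cos(4*t)/85 + C1*exp(t) + C2*exp(2*t).
Apply the initial conditions: x(0) = 18/85 + C1 + C2 = -2 and x'(0) = -84/85 + C1 + 2*C2 = 5. Solving gives C1 = -177/17, C2 = 41/5.

x = -177*exp(t)/17 - 21*sin(4*t)/85 + 18*cos(4*t)/85 + 41*exp(2*t)/5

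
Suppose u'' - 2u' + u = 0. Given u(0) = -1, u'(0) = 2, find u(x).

u = -exp(x) + 3*x*exp(x)

Characteristic equation r² - 2r + 1 = 0 has discriminant (-2)² - 4·(1) = 0, so r = 1 is a repeated root.
Hence u_h = (C1 + C2*x)*exp(x).
Apply the initial conditions: u(0) = C1 = -1 and u'(0) = C1 + C2 = 2. Solving gives C1 = -1, C2 = 3.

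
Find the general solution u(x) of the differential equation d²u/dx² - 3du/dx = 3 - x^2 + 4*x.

u = C2 - 37*x/27 - 5*x**2/9 + x**3/9 + C1*exp(3*x)

Characteristic equation r² - 3r = 0 factors as (r - 3)r = 0, so r = 3, 0.
Hence u_h = C1*exp(3*x) + C2.
Since 0 is a characteristic root (multiplicity 1), multiply the polynomial trial by x: try u_p = x*(A0 + A1*x + A2*x^2). Substituting and matching coefficients of each power of x gives A0 = -37/27, A1 = -5/9, A2 = 1/9, so u_p = -37*x/27 - 5*x^2/9 + x^3/9.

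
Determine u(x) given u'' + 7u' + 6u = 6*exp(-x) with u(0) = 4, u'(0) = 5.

u = -39*exp(-6*x)/25 + 139*exp(-x)/25 + 6*x*exp(-x)/5

Characteristic equation r² + 7r + 6 = 0 factors as (r + 1)(r + 6) = 0, so r = -1, -6.
Hence u_h = C1*exp(-x) + C2*exp(-6*x).
Since exp(-x) solves the homogeneous equation (r = -1 is a root of multiplicity 1), multiply the trial by x. Try u_p = A*x*exp(-x). Substituting into the equation and dividing by exp(-x) gives A = 6/5, so u_p = 6*x*exp(-x)/5.
General solution: u = C1*exp(-x) + C2*exp(-6*x) + 6*x*exp(-x)/5.
Apply the initial conditions: u(0) = C1 + C2 = 4 and u'(0) = 6/5 - C1 - 6*C2 = 5. Solving gives C1 = 139/25, C2 = -39/25.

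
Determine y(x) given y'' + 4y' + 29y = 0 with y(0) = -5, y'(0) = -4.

y = -5*cos(5*x)*exp(-2*x) - 14*exp(-2*x)*sin(5*x)/5

Characteristic equation r² + 4r + 29 = 0 has discriminant (4)² - 4·(29) = -100 < 0, so r = -2 ± 5i.
Hence y_h = C1*cos(5*x)*exp(-2*x) + C2*exp(-2*x)*sin(5*x).
Apply the initial conditions: y(0) = C1 = -5 and y'(0) = -2*C1 + 5*C2 = -4. Solving gives C1 = -5, C2 = -14/5.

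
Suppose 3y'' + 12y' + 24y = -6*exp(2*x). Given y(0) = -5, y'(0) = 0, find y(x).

y = -exp(2*x)/10 - 49*cos(2*x)*exp(-2*x)/10 - 24*exp(-2*x)*sin(2*x)/5

Divide through by 3: y'' + 4y' + 8y = -2*exp(2*x).
Characteristic equation r² + 4r + 8 = 0 has discriminant (4)² - 4·(8) = -16 < 0, so r = -2 ± 2i.
Hence y_h = C1*cos(2*x)*exp(-2*x) + C2*exp(-2*x)*sin(2*x).
Try y_p = A*exp(2*x). Substituting into the equation and dividing by exp(2*x) gives A = -1/10, so y_p = -exp(2*x)/10.
General solution: y = -exp(2*x)/10 + C1*cos(2*x)*exp(-2*x) + C2*exp(-2*x)*sin(2*x).
Apply the initial conditions: y(0) = -1/10 + C1 = -5 and y'(0) = -1/5 - 2*C1 + 2*C2 = 0. Solving gives C1 = -49/10, C2 = -24/5.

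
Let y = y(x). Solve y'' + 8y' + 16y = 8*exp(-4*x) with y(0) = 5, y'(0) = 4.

Characteristic equation r² + 8r + 16 = 0 has discriminant (8)² - 4·(16) = 0, so r = -4 is a repeated root.
Hence y_h = (C1 + C2*x)*exp(-4*x).
Since exp(-4*x) solves the homogeneous equation (r = -4 is a root of multiplicity 2), multiply the trial by x^2. Try y_p = A*x^2*exp(-4*x). Substituting into the equation and dividing by exp(-4*x) gives A = 4, so y_p = 4*x^2*exp(-4*x).
General solution: y = C1*exp(-4*x) + 4*x^2*exp(-4*x) + C2*x*exp(-4*x).
Apply the initial conditions: y(0) = C1 = 5 and y'(0) = C2 - 4*C1 = 4. Solving gives C1 = 5, C2 = 24.

y = 5*exp(-4*x) + 4*x**2*exp(-4*x) + 24*x*exp(-4*x)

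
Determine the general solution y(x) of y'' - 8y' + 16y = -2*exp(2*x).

Characteristic equation r² - 8r + 16 = 0 has discriminant (-8)² - 4·(16) = 0, so r = 4 is a repeated root.
Hence y_h = (C1 + C2*x)*exp(4*x).
Try y_p = A*exp(2*x). Substituting into the equation and dividing by exp(2*x) gives A = -1/2, so y_p = -exp(2*x)/2.

y = -exp(2*x)/2 + C1*exp(4*x) + C2*x*exp(4*x)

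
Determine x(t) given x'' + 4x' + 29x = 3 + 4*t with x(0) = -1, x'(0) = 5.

x = 71/841 + 4*t/29 - 912*cos(5*t)*exp(-2*t)/841 + 453*exp(-2*t)*sin(5*t)/841

Characteristic equation r² + 4r + 29 = 0 has discriminant (4)² - 4·(29) = -100 < 0, so r = -2 ± 5i.
Hence x_h = C1*cos(5*t)*exp(-2*t) + C2*exp(-2*t)*sin(5*t).
For the particular solution try x_p = A0 + A1*t. Substituting and matching coefficients of each power of t gives A0 = 71/841, A1 = 4/29, so x_p = 71/841 + 4*t/29.
General solution: x = 71/841 + 4*t/29 + C1*cos(5*t)*exp(-2*t) + C2*exp(-2*t)*sin(5*t).
Apply the initial conditions: x(0) = 71/841 + C1 = -1 and x'(0) = 4/29 - 2*C1 + 5*C2 = 5. Solving gives C1 = -912/841, C2 = 453/841.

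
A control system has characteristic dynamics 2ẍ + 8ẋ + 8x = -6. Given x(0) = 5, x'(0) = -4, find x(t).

Divide through by 2: x'' + 4x' + 4x = -3.
Characteristic equation r² + 4r + 4 = 0 has discriminant (4)² - 4·(4) = 0, so r = -2 is a repeated root.
Hence x_h = (C1 + C2*t)*exp(-2*t).
For the particular solution try x_p = A0. Substituting and matching coefficients of each power of t gives A0 = -3/4, so x_p = -3/4.
General solution: x = -3/4 + C1*exp(-2*t) + C2*t*exp(-2*t).
Apply the initial conditions: x(0) = -3/4 + C1 = 5 and x'(0) = C2 - 2*C1 = -4. Solving gives C1 = 23/4, C2 = 15/2.

x = -3/4 + 23*exp(-2*t)/4 + 15*t*exp(-2*t)/2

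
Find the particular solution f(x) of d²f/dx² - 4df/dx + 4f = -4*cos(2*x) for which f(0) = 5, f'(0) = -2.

f = sin(2*x)/2 + 5*exp(2*x) - 13*x*exp(2*x)

Characteristic equation r² - 4r + 4 = 0 has discriminant (-4)² - 4·(4) = 0, so r = 2 is a repeated root.
Hence f_h = (C1 + C2*x)*exp(2*x).
Try f_p = A*cos(2*x) + B*sin(2*x). Substituting and equating the coefficients of cos(2x) and sin(2x) gives A = 0, B = 1/2, so f_p = sin(2*x)/2.
General solution: f = sin(2*x)/2 + C1*exp(2*x) + C2*x*exp(2*x).
Apply the initial conditions: f(0) = C1 = 5 and f'(0) = 1 + C2 + 2*C1 = -2. Solving gives C1 = 5, C2 = -13.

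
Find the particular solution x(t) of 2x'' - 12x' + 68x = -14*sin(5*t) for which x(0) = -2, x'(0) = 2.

x = -70*cos(5*t)/327 - 7*sin(5*t)/109 - 584*cos(5*t)*exp(3*t)/327 + 837*exp(3*t)*sin(5*t)/545

Divide through by 2: x'' - 6x' + 34x = -7*sin(5*t).
Characteristic equation r² - 6r + 34 = 0 has discriminant (-6)² - 4·(34) = -100 < 0, so r = 3 ± 5i.
Hence x_h = C1*cos(5*t)*exp(3*t) + C2*exp(3*t)*sin(5*t).
Try x_p = A*cos(5*t) + B*sin(5*t). Substituting and equating the coefficients of cos(5t) and sin(5t) gives A = -70/327, B = -7/109, so x_p = -70*cos(5*t)/327 - 7*sin(5*t)/109.
General solution: x = -70*cos(5*t)/327 - 7*sin(5*t)/109 + C1*cos(5*t)*exp(3*t) + C2*exp(3*t)*sin(5*t).
Apply the initial conditions: x(0) = -70/327 + C1 = -2 and x'(0) = -35/109 + 3*C1 + 5*C2 = 2. Solving gives C1 = -584/327, C2 = 837/545.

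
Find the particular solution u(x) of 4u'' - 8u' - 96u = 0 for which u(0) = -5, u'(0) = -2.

Divide through by 4: u'' - 2u' - 24u = 0.
Characteristic equation r² - 2r - 24 = 0 factors as (r + 4)(r - 6) = 0, so r = -4, 6.
Hence u_h = C1*exp(-4*x) + C2*exp(6*x).
Apply the initial conditions: u(0) = C1 + C2 = -5 and u'(0) = -4*C1 + 6*C2 = -2. Solving gives C1 = -14/5, C2 = -11/5.

u = -14*exp(-4*x)/5 - 11*exp(6*x)/5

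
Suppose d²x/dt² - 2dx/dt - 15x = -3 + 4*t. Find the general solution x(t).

x = 53/225 - 4*t/15 + C1*exp(5*t) + C2*exp(-3*t)

Characteristic equation r² - 2r - 15 = 0 factors as (r - 5)(r + 3) = 0, so r = 5, -3.
Hence x_h = C1*exp(5*t) + C2*exp(-3*t).
For the particular solution try x_p = A0 + A1*t. Substituting and matching coefficients of each power of t gives A0 = 53/225, A1 = -4/15, so x_p = 53/225 - 4*t/15.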